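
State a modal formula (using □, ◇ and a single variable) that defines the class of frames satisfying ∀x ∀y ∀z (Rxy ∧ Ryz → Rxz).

A defining formula is □p → □□p (the 4 axiom).
Suppose □p→□□p is valid. Take Rxy, Ryz and set V(p)={w : Rxw}. Then □p at x, so □□p at x, so □p at y, so p at z, i.e. Rxz.

□p → □□p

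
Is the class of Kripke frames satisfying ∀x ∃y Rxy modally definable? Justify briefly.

Yes — defined by □p → ◇p

Yes: it is seriality, defined by the D schema □p → ◇p.
Suppose □p→◇p is valid. At any x set V(p)=W. Then □p at x, so ◇p at x, so x has a successor.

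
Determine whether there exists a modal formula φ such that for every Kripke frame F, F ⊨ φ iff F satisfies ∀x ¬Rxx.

Not definable by any modal formula

Any modally definable frame class is closed under surjective bounded morphisms.
The 3-cycle (worlds 0,1,2 with 0→1→2→0) is irreflexive, and the map sending every world to a single reflexive point • is a surjective bounded morphism (forth: every edge maps to (•,•); back: every world has a successor). So any modal formula valid on the 3-cycle is also valid on the reflexive point, which is not irreflexive.
So no modal formula (or set of formulas) defines exactly the irreflexive frames.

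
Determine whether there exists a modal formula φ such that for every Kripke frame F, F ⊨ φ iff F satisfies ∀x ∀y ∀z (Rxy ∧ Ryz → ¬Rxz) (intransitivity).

If a class were modally definable it would be closed under surjective bounded morphisms (Goldblatt–Thomason).
The 7-cycle (worlds a,b,c,d,e,f,g with a→b→c→d→e→f→g→a) is intransitive. Mapping every world to a single reflexive point • is a surjective bounded morphism; the reflexive point is not intransitive (R••∧R•• but R••).
Hence intransitivity is not modally definable.

Not definable by any modal formula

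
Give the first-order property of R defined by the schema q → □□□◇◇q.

∀x ∀z (xR³z → ∃w (x = w ∧ zR²w))

This is a Sahlqvist (Geach-type) schema ◇^0□^0q → □^3◇^2q.
Minimal-valuation argument: fix x; take any y with xR^0y and any z with xR^3z. Set V(q) to the set of worlds R-reachable from y in exactly 0 steps. Then □^0q holds at y, so the antecedent holds at x; validity forces ◇^2q at z, giving a w with zR^2w and yR^0w.
First-order correspondent: ∀x ∀z (xR³z → ∃w (x = w ∧ zR²w)).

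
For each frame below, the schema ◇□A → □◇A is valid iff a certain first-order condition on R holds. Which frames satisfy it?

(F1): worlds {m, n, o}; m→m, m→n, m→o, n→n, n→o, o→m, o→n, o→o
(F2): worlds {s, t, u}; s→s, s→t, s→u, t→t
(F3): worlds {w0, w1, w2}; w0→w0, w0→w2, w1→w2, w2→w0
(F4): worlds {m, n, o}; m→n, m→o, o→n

(F1), (F3)

This is the axiom for convergence; its first-order frame correspondent is ∀x ∀y ∀z (Rxy ∧ Rxz → ∃w (Ryw ∧ Rzw)).
(F1): condition met.
(F2): fails — Rsu and Rsu but u and u have no common successor.
(F3): condition met.
(F4): fails — Rmo and Rmn but o and n have no common successor.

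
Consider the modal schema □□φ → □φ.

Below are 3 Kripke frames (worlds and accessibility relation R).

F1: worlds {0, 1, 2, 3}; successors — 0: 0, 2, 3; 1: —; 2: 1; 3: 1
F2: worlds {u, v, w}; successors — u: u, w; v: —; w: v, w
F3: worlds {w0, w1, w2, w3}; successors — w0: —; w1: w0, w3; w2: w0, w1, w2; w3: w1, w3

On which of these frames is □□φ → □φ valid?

The schema corresponds to density: ∀x ∀y (Rxy → ∃z (Rxz ∧ Rzy)).
F1: fails — R31 but no z with R3z and Rz1.
F2: ✓.
F3: fails — Rw1w0 but no z with Rw1z and Rzw0.
Valid on: F2.

F2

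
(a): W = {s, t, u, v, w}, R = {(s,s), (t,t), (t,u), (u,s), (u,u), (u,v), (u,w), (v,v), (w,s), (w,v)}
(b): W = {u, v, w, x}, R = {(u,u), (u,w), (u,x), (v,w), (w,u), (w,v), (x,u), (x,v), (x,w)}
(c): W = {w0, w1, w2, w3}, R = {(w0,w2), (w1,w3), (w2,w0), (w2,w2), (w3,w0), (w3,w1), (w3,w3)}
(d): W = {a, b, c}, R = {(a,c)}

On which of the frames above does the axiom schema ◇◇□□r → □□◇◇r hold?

This is the axiom for a generalized confluence (Geach) condition; its first-order frame correspondent is ∀x ∀y ∀z ((xR²y ∧ xR²z) → ∃w (yR²w ∧ zR²w)).
(a): fails — tR²s, tR²v but no w* with sR²w* and vR²w*.
(b): holds.
(c): holds.
(d): holds.
Valid on: (b), (c), (d).

(b), (c), (d)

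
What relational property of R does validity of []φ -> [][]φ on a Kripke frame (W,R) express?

This schema is the 4 axiom.
It corresponds to transitivity: forall x forall y forall z (Rxy & Ryz -> Rxz).

transitivity: forall x forall y forall z (Rxy & Ryz -> Rxz)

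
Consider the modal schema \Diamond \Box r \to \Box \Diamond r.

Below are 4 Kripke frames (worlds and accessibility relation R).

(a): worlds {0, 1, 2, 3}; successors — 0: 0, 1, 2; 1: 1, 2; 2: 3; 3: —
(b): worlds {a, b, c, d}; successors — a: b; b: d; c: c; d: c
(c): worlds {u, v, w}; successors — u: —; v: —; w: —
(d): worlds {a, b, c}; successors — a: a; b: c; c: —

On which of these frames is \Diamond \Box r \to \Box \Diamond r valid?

(b), (c)

The schema corresponds to convergence: \forall x \forall y \forall z (Rxy \wedge Rxz \to \exists w (Ryw \wedge Rzw)).
(a): fails — R00 and R02 but 0 and 2 have no common successor.
(b): condition met.
(c): condition met.
(d): fails — Rbc and Rbc but c and c have no common successor.
Valid on: (b), (c).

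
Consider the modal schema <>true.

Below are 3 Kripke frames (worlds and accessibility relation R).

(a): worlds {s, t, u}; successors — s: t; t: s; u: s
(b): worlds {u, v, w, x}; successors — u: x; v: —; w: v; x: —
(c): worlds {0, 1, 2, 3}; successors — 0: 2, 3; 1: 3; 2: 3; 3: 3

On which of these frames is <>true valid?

Frame correspondent (Sahlqvist): forall x exists y Rxy — i.e. seriality.
(a): holds.
(b): fails — world v has no successor.
(c): holds.
Valid on: (a), (c).

(a), (c)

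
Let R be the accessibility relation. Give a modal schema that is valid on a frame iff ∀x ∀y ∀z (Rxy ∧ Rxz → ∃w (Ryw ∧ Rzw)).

The condition is convergence. The .2 schema ◇□r → □◇r defines it.
Suppose ◇□r→□◇r is valid. Take Rxy, Rxz and set V(r)={w : Ryw}. Then □r at y so ◇□r at x, so □◇r at x, so ◇r at z, giving w with Rzw and Ryw.

◇□r → □◇r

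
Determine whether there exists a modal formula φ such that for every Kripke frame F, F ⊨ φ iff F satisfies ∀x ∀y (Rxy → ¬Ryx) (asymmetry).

If a class were modally definable it would be closed under surjective bounded morphisms (Goldblatt–Thomason).
The 5-cycle (worlds 0,1,2,3,4 with 0→1→2→3→4→0) is asymmetric. Mapping every world to a single reflexive point • is a surjective bounded morphism, and the reflexive point is not asymmetric (R•• but asymmetry requires ¬R••).
Hence asymmetry is not modally definable.

No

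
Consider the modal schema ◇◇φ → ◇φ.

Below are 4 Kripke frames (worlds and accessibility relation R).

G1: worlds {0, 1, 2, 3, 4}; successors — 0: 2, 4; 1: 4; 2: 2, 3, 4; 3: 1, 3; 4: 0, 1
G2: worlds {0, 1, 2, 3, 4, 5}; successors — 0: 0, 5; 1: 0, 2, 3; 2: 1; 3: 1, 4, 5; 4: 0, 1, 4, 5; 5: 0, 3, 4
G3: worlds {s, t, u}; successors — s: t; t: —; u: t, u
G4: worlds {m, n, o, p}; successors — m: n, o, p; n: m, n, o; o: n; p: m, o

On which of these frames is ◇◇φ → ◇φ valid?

G3

This is the axiom for transitivity; its first-order frame correspondent is ∀x ∀y ∀z (Rxy ∧ Ryz → Rxz).
G1: fails — R02 and R23 but not R03.
G2: fails — R10 and R05 but not R15.
G3: condition met.
G4: fails — Ron and Rno but not Roo.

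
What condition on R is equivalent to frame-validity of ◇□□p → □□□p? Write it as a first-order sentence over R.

This is a Sahlqvist (Geach-type) schema ◇^1□^2p → □^3◇^0p.
Minimal-valuation argument: fix x; take any y with xR^1y and any z with xR^3z. Set V(p) to the set of worlds R-reachable from y in exactly 2 steps. Then □^2p holds at y, so the antecedent holds at x; validity forces ◇^0p at z, giving a w with zR^0w and yR^2w.
First-order correspondent: ∀x ∀y ∀z ((xRy ∧ xR³z) → ∃w (yR²w ∧ z = w)).

∀x ∀y ∀z ((xRy ∧ xR³z) → ∃w (yR²w ∧ z = w))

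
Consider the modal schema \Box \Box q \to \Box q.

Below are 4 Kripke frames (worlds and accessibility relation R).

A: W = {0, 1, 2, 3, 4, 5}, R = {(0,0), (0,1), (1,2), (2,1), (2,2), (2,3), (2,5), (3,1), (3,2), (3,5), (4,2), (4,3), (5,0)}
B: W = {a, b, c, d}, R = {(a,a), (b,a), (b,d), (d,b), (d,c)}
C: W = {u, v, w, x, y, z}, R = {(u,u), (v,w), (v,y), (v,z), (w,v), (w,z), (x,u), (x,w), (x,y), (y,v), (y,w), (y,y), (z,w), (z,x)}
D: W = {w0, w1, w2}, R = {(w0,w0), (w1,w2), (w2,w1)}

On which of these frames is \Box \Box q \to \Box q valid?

Frame correspondent (Sahlqvist): \forall x \forall y (Rxy \to \exists z (Rxz \wedge Rzy)) — i.e. density.
A: holds.
B: fails — Rdc but no z with Rdz and Rzc.
C: fails — Rzx but no t with Rzt and Rtx.
D: fails — Rw1w2 but no z with Rw1z and Rzw2.

A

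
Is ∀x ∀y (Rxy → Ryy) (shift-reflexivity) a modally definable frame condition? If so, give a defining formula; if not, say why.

Yes, by □(□r → r)

Yes: it is shift-reflexivity, defined by the T□ schema □(□r → r).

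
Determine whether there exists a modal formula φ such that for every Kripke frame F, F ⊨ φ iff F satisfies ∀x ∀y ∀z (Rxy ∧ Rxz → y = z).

Definable; ◇r → □r defines it

The condition is partial functionality. A defining modal formula is ◇r → □r.
Suppose ◇r→□r is valid. Take Rxy, Rxz and set V(r)={y}. Then ◇r at x, so □r at x, so r at z, i.e. z=y.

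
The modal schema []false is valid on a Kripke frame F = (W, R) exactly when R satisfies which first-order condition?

This is the Ver axiom.
It corresponds to emptiness of R: forall x forall y ~Rxy.

emptiness of R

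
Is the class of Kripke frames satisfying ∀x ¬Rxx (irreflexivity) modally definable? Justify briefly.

Modal frame validity is preserved under surjective bounded morphisms.
The 3-cycle (worlds 0,1,2 with 0→1→2→0) is irreflexive, and the map sending every world to a single reflexive point • is a surjective bounded morphism (forth: every edge maps to (•,•); back: every world has a successor). So any modal formula valid on the 3-cycle is also valid on the reflexive point, which is not irreflexive.
So the class is not modally definable.

Not definable by any modal formula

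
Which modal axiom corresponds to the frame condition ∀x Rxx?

□s → s

This is reflexivity; the standard corresponding axiom is T: □s → s.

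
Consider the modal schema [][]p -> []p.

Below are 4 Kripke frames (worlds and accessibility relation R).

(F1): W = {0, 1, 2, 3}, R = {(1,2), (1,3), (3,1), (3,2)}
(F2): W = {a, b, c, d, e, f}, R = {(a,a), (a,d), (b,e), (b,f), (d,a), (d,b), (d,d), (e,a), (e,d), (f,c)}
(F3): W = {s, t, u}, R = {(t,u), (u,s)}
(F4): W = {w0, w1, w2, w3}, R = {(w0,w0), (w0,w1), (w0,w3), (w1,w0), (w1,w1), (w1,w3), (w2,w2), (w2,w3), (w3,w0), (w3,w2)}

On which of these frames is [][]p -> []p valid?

(F4)

Frame correspondent (Sahlqvist): forall x forall y (Rxy -> exists z (Rxz & Rzy)) — i.e. density.
(F1): fails — R31 but no z with R3z and Rz1.
(F2): fails — Rbf but no z with Rbz and Rzf.
(F3): fails — Rus but no z with Ruz and Rzs.
(F4): holds.
Valid on: (F4).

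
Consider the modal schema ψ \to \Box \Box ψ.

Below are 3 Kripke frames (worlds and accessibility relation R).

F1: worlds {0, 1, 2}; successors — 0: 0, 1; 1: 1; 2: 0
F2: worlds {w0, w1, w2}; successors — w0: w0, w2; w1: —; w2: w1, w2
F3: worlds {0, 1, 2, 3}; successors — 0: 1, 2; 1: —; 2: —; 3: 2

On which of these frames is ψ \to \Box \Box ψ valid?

F3

The schema corresponds to a generalized confluence (Geach) condition: \forall x \forall z (x R^2 z \to \exists w (x = w \wedge z = w)).
F1: fails — 0R²1 but 0 ≠ 1.
F2: fails — w0R²w1 but w0 ≠ w1.
F3: satisfies the condition.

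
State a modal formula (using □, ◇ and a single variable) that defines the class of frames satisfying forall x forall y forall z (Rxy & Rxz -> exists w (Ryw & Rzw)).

◇□q → □◇q

This is convergence; the standard corresponding axiom is .2: ◇□q → □◇q.
Suppose ◇□q→□◇q is valid. Take Rxy, Rxz and set V(q)={w : Ryw}. Then □q at y so ◇□q at x, so □◇q at x, so ◇q at z, giving w with Rzw and Ryw.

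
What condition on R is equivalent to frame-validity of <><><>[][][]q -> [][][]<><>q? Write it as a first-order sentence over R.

forall x forall y forall z ((x R^3 y & x R^3 z) -> exists w (y R^3 w & z R^2 w))

This is a Sahlqvist (Geach-type) schema ◇^3□^3q → □^3◇^2q.
Minimal-valuation argument: fix x; take any y with xR^3y and any z with xR^3z. Set V(q) to the set of worlds R-reachable from y in exactly 3 steps. Then □^3q holds at y, so the antecedent holds at x; validity forces ◇^2q at z, giving a w with zR^2w and yR^3w.
First-order correspondent: forall x forall y forall z ((x R^3 y & x R^3 z) -> exists w (y R^3 w & z R^2 w)).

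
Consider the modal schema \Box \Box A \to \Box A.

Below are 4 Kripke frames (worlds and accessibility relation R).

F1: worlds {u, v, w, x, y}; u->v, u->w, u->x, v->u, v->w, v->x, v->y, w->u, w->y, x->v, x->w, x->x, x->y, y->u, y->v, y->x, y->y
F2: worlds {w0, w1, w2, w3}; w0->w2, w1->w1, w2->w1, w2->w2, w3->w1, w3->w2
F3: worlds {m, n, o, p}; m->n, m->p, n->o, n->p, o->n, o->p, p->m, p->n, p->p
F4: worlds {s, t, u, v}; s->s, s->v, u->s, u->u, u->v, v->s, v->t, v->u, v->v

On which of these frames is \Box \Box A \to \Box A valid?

F1, F2, F4

The schema corresponds to density: \forall x \forall y (Rxy \to \exists z (Rxz \wedge Rzy)).
F1: condition met.
F2: condition met.
F3: fails — Rno but no z with Rnz and Rzo.
F4: condition met.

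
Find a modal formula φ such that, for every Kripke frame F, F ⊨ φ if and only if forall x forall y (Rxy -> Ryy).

□(□p → p)

This is shift-reflexivity; the standard corresponding axiom is T□: □(□p → p).
Suppose □(□p→p) is valid. Take Rxy and set V(p)={w : Ryw}. Then at y, □p holds; since □(□p→p) at x, □p→p at y, so p at y, i.e. Ryy.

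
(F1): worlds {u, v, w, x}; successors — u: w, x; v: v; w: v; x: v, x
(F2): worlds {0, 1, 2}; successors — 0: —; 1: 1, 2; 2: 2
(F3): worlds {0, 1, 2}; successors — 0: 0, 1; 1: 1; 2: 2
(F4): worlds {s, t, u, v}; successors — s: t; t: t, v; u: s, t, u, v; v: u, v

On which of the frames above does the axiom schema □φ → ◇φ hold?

This is the axiom for seriality; its first-order frame correspondent is ∀x ∃y Rxy.
(F1): condition met.
(F2): fails — world 0 has no successor.
(F3): condition met.
(F4): condition met.
Valid on: (F1), (F3), (F4).

(F1), (F3), (F4)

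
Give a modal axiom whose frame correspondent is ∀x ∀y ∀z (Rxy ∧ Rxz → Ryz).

The condition is the Euclidean property. The 5 schema ◇r → □◇r defines it.
Suppose ◇r→□◇r is valid. Take Rxy, Rxz and set V(r)={y}. Then ◇r at x, so □◇r at x, so ◇r at z, so some w with Rzw has r; w=y, i.e. Rzy. By symmetry of the argument, Ryz.

◇r → □◇r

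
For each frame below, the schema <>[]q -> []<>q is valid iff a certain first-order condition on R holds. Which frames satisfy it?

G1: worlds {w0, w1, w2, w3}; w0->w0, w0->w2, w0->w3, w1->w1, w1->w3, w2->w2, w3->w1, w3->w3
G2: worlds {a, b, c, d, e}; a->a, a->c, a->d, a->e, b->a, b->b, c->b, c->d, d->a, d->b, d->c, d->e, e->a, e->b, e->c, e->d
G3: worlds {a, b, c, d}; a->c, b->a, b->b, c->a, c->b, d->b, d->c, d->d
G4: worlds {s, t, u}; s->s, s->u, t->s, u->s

G2, G4

The schema corresponds to convergence: forall x forall y forall z (Rxy & Rxz -> exists w (Ryw & Rzw)).
G1: fails — Rw0w2 and Rw0w3 but w2 and w3 have no common successor.
G2: ✓.
G3: fails — Rbb and Rba but b and a have no common successor.
G4: ✓.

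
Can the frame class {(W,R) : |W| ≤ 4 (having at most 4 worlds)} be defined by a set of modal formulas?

Modal frame validity is preserved under disjoint unions.
Any modal formula valid on each of 5 disjoint one-world frames is valid on their disjoint union (validity is preserved under disjoint unions). Each one-world frame has |W|=1≤4, but the union has |W|=5.
Hence having at most 4 worlds is not modally definable.

Not definable by any modal formula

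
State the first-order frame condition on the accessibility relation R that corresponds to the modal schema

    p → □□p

This is a Sahlqvist (Geach-type) schema ◇^0□^0p → □^2◇^0p.
Minimal-valuation argument: fix x; take any y with xR^0y and any z with xR^2z. Set V(p) to the set of worlds R-reachable from y in exactly 0 steps. Then □^0p holds at y, so the antecedent holds at x; validity forces ◇^0p at z, giving a w with zR^0w and yR^0w.
First-order correspondent: ∀x ∀z (xR²z → ∃w (x = w ∧ z = w)).

∀x ∀z (xR²z → ∃w (x = w ∧ z = w))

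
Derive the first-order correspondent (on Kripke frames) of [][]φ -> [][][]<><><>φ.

forall x forall z (x R^3 z -> exists w (x R^2 w & z R^3 w))

This is a Sahlqvist (Geach-type) schema ◇^0□^2φ → □^3◇^3φ.
Minimal-valuation argument: fix x; take any y with xR^0y and any z with xR^3z. Set V(φ) to the set of worlds R-reachable from y in exactly 2 steps. Then □^2φ holds at y, so the antecedent holds at x; validity forces ◇^3φ at z, giving a w with zR^3w and yR^2w.
First-order correspondent: forall x forall z (x R^3 z -> exists w (x R^2 w & z R^3 w)).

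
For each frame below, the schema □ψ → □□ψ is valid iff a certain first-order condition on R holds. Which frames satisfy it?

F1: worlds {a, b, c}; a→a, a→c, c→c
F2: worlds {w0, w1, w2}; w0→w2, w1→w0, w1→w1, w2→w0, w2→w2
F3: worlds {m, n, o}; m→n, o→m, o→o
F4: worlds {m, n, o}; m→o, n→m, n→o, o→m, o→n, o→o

The schema corresponds to transitivity: ∀x ∀y ∀z (Rxy ∧ Ryz → Rxz).
F1: satisfies the condition.
F2: fails — Rw1w0 and Rw0w2 but not Rw1w2.
F3: fails — Rom and Rmn but not Ron.
F4: fails — Rno and Ron but not Rnn.

F1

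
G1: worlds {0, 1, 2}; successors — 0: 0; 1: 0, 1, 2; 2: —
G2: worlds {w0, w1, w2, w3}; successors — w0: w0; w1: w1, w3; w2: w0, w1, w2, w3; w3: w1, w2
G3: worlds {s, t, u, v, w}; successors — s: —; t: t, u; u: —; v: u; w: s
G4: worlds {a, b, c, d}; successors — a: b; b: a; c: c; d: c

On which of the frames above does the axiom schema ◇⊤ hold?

G2, G4

This is the axiom for seriality; its first-order frame correspondent is ∀x ∃y Rxy.
G1: fails — world 2 has no successor.
G2: satisfies the condition.
G3: fails — world s has no successor.
G4: satisfies the condition.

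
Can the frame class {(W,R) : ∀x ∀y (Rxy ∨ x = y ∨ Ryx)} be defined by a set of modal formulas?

Any modally definable frame class is closed under disjoint unions.
Take 2 disjoint single-world reflexive frames: each is trivially connected, but their disjoint union has 2 worlds with no edge between distinct components, so it is not connected.
So no modal formula (or set of formulas) defines exactly the connected frames.

Not modally definable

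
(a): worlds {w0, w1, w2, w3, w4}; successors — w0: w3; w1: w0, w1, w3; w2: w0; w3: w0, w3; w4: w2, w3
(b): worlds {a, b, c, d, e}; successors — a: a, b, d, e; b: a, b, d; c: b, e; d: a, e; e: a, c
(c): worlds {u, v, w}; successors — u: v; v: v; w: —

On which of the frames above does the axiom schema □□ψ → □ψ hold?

Frame correspondent (Sahlqvist): ∀x ∀y (Rxy → ∃z (Rxz ∧ Rzy)) — i.e. density.
(a): fails — Rw4w2 but no z with Rw4z and Rzw2.
(b): fails — Rec but no z with Rez and Rzc.
(c): holds.

(c)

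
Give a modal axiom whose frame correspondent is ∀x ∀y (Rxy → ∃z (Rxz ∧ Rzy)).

□□q → □q

The condition is density. The C4 schema □□q → □q defines it.
Suppose □□q→□q is valid. Take Rxy and set V(q)={w : xR²w}. Then □□q at x, so □q at x, so q at y, i.e. ∃z(Rxz∧Rzy).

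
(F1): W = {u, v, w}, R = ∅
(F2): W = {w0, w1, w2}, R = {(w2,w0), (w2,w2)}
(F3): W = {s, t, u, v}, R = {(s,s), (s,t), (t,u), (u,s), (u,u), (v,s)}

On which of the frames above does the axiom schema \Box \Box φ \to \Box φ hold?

(F1), (F2), (F3)

Frame correspondent (Sahlqvist): \forall x \forall y (Rxy \to \exists z (Rxz \wedge Rzy)) — i.e. density.
(F1): satisfies the condition.
(F2): satisfies the condition.
(F3): satisfies the condition.
Valid on: (F1), (F2), (F3).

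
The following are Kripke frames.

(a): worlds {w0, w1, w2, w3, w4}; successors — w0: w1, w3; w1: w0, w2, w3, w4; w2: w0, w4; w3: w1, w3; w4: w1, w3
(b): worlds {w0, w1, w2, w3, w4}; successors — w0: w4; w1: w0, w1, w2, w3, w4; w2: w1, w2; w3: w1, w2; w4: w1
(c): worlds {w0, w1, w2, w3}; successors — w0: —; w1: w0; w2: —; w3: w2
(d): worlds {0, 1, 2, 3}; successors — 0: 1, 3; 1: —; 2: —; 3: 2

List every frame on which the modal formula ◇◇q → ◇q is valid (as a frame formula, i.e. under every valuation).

Frame correspondent (Sahlqvist): ∀x ∀y (xR²y → ∃w (y = w ∧ xRw)) — i.e. a generalized confluence (Geach) condition.
(a): fails — w0R²w0 but no w with w0=w and w0Rw.
(b): fails — w0R²w1 but no w with w1=w and w0Rw.
(c): satisfies the condition.
(d): fails — 0R²2 but no w with 2=w and 0Rw.

(c)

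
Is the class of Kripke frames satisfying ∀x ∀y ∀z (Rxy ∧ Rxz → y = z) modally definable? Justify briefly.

Yes — defined by ◇r → □r

This is a Sahlqvist condition; the CD axiom ◇r → □r defines it.
Suppose ◇r→□r is valid. Take Rxy, Rxz and set V(r)={y}. Then ◇r at x, so □r at x, so r at z, i.e. z=y.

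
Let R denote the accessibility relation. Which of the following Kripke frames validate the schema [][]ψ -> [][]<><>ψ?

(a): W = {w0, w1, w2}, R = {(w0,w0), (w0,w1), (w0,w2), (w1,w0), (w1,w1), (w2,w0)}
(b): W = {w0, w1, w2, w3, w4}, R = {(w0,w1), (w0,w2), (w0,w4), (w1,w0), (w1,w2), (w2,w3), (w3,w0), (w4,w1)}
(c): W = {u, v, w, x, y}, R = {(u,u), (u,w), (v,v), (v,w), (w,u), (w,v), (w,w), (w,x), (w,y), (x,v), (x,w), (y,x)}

The schema corresponds to a generalized confluence (Geach) condition: forall x forall z (x R^2 z -> exists w (x R^2 w & z R^2 w)).
(a): condition met.
(b): fails — w1R²w2 but no w with w1R²w and w2R²w.
(c): condition met.

(a), (c)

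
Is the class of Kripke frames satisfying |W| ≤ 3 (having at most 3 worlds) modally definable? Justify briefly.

No — not modally definable

Any modally definable frame class is closed under disjoint unions.
Any modal formula valid on each of 4 disjoint one-world frames is valid on their disjoint union (validity is preserved under disjoint unions). Each one-world frame has |W|=1≤3, but the union has |W|=4.
So no modal formula (or set of formulas) defines exactly the |W|≤3 frames.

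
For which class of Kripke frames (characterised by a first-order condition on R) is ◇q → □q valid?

Suppose ◇q→□q is valid. Take Rxy, Rxz and set V(q)={y}. Then ◇q at x, so □q at x, so q at z, i.e. z=y.

partial functionality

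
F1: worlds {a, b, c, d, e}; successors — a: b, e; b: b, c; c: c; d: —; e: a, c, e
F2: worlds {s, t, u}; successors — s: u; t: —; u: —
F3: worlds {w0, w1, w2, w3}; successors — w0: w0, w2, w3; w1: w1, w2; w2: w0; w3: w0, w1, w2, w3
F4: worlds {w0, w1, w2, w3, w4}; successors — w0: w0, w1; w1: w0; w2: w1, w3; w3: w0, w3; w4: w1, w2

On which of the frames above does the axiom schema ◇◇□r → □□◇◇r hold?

F2, F3, F4

The schema corresponds to a generalized confluence (Geach) condition: ∀x ∀y ∀z ((xR²y ∧ xR²z) → ∃w (yRw ∧ zR²w)).
F1: fails — aR²a, aR²c but no w with aRw and cR²w.
F2: condition met.
F3: condition met.
F4: condition met.
Valid on: F2, F3, F4.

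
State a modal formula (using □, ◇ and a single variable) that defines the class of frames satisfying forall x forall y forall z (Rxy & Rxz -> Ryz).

A defining formula is ◇s → □◇s (the 5 axiom).

◇s → □◇s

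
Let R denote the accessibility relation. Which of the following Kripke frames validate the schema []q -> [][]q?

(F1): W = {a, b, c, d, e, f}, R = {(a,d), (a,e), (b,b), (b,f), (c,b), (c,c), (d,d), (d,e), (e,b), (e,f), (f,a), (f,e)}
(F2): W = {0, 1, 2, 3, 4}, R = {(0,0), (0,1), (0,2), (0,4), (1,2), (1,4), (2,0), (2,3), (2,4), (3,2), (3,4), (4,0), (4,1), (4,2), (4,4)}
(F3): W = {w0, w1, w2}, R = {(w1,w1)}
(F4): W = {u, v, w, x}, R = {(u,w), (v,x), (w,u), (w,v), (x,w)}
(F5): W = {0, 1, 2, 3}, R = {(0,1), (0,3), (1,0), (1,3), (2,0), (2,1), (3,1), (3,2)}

(F3)

The schema corresponds to transitivity: forall x forall y forall z (Rxy & Ryz -> Rxz).
(F1): fails — Rfe and Reb but not Rfb.
(F2): fails — R34 and R40 but not R30.
(F3): ✓.
(F4): fails — Rxw and Rwu but not Rxu.
(F5): fails — R10 and R01 but not R11.
Valid on: (F3).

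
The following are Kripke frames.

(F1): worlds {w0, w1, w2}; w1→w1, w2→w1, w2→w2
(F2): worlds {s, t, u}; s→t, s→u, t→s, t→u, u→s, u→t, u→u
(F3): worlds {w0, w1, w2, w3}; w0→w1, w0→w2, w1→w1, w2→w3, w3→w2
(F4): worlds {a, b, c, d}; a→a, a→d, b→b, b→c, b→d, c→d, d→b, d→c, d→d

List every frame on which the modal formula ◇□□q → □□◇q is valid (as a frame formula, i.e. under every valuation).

(F1), (F2), (F4)

This is the axiom for a generalized confluence (Geach) condition; its first-order frame correspondent is ∀x ∀y ∀z ((xRy ∧ xR²z) → ∃w (yR²w ∧ zRw)).
(F1): satisfies the condition.
(F2): satisfies the condition.
(F3): fails — w0Rw1, w0R²w3 but no w with w1R²w and w3Rw.
(F4): satisfies the condition.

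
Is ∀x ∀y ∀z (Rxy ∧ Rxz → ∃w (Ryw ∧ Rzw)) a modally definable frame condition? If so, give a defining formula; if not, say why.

Definable; ◇□p → □◇p defines it

Yes: it is convergence, defined by the .2 schema ◇□p → □◇p.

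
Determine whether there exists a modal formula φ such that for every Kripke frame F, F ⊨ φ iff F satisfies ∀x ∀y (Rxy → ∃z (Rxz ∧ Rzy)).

Yes, by □□r → □r

The condition is density. A defining modal formula is □□r → □r.
Suppose □□r→□r is valid. Take Rxy and set V(r)={w : xR²w}. Then □□r at x, so □r at x, so r at y, i.e. ∃z(Rxz∧Rzy).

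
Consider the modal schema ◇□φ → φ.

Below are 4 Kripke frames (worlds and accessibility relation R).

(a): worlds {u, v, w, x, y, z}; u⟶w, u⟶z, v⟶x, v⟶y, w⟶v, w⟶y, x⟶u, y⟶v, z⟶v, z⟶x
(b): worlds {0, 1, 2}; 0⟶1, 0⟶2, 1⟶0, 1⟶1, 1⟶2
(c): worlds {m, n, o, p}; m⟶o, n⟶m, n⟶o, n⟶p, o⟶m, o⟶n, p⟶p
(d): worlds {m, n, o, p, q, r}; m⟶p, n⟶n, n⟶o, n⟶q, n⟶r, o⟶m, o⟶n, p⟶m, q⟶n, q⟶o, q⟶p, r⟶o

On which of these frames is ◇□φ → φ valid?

Frame correspondent (Sahlqvist): ∀x ∀y (Rxy → Ryx) — i.e. symmetry.
(a): fails — Ruz but not Rzu.
(b): fails — R02 but not R20.
(c): fails — Rnm but not Rmn.
(d): fails — Rnr but not Rrn.
Valid on no frame.

none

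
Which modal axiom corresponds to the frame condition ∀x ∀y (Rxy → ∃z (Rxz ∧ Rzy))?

□□p → □p

This is density; the standard corresponding axiom is C4: □□p → □p.
Suppose □□p→□p is valid. Take Rxy and set V(p)={w : xR²w}. Then □□p at x, so □p at x, so p at y, i.e. ∃z(Rxz∧Rzy).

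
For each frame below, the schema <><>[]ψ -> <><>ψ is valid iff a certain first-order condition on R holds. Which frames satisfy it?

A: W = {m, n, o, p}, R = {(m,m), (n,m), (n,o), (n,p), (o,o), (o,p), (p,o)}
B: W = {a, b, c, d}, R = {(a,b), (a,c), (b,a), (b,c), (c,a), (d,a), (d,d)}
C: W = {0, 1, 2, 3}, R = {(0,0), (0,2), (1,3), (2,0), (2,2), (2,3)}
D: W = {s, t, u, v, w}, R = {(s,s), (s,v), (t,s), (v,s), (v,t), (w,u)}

A, D

Frame correspondent (Sahlqvist): forall x forall y (x R^2 y -> exists w (yRw & x R^2 w)) — i.e. a generalized confluence (Geach) condition.
A: ✓.
B: fails — cR²c but no w with cRw and cR²w.
C: fails — 0R²3 but no w with 3Rw and 0R²w.
D: ✓.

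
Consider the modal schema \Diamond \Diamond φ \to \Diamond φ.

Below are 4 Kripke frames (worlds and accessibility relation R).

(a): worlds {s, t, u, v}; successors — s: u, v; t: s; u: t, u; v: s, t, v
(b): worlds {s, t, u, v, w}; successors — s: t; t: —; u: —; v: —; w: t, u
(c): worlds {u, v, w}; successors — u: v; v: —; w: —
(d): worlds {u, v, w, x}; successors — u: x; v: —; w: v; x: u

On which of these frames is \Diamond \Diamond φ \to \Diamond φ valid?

(b), (c)

The schema corresponds to transitivity: \forall x \forall y \forall z (Rxy \wedge Ryz \to Rxz).
(a): fails — Rut and Rts but not Rus.
(b): condition met.
(c): condition met.
(d): fails — Rxu and Rux but not Rxx.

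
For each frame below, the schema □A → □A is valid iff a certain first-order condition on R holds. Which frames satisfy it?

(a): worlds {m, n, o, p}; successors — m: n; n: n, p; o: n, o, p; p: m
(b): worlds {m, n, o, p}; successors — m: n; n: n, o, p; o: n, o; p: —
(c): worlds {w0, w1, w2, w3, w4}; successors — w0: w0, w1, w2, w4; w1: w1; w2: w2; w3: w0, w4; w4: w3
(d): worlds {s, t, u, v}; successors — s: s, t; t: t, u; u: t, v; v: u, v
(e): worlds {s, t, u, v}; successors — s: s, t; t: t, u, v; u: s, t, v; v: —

(a), (b), (c), (d), (e)

This is the axiom for a generalized confluence (Geach) condition; its first-order frame correspondent is ∀x ∀z (xRz → ∃w (xRw ∧ z = w)).
(a): condition met.
(b): condition met.
(c): condition met.
(d): condition met.
(e): condition met.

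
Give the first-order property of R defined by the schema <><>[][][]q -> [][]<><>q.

This is a Sahlqvist (Geach-type) schema ◇^2□^3q → □^2◇^2q.
Minimal-valuation argument: fix x; take any y with xR^2y and any z with xR^2z. Set V(q) to the set of worlds R-reachable from y in exactly 3 steps. Then □^3q holds at y, so the antecedent holds at x; validity forces ◇^2q at z, giving a w with zR^2w and yR^3w.
First-order correspondent: forall x forall y forall z ((x R^2 y & x R^2 z) -> exists w (y R^3 w & z R^2 w)).

forall x forall y forall z ((x R^2 y & x R^2 z) -> exists w (y R^3 w & z R^2 w))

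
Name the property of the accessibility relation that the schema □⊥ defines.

This schema is the Ver axiom.
It corresponds to emptiness of R: ∀x ∀y ¬Rxy.

emptiness of R: ∀x ∀y ¬Rxy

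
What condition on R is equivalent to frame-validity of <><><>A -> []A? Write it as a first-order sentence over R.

This is a Sahlqvist (Geach-type) schema ◇^3□^0A → □^1◇^0A.
First-order correspondent: forall x forall y forall z ((x R^3 y & xRz) -> exists w (y = w & z = w)).

forall x forall y forall z ((x R^3 y & xRz) -> exists w (y = w & z = w))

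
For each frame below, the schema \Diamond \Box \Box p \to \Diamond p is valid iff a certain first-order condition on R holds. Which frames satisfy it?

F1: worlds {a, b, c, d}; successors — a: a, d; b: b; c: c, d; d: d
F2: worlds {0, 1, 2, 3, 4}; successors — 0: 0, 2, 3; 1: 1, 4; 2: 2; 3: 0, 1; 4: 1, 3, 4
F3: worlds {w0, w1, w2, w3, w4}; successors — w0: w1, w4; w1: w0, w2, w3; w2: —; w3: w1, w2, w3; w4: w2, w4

This is the axiom for a generalized confluence (Geach) condition; its first-order frame correspondent is \forall x \forall y (xRy \to \exists w (y R^2 w \wedge xRw)).
F1: condition met.
F2: condition met.
F3: fails — w1Rw2 but no w with w2R²w and w1Rw.
Valid on: F1, F2.

F1, F2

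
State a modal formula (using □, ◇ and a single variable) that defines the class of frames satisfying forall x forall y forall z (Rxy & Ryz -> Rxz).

The condition is transitivity. The 4 schema □q → □□q defines it.

□q → □□q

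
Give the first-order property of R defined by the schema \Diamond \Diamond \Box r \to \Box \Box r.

This is a Sahlqvist (Geach-type) schema ◇^2□^1r → □^2◇^0r.
First-order correspondent: \forall x \forall y \forall z ((x R^2 y \wedge x R^2 z) \to \exists w (yRw \wedge z = w)).

\forall x \forall y \forall z ((x R^2 y \wedge x R^2 z) \to \exists w (yRw \wedge z = w))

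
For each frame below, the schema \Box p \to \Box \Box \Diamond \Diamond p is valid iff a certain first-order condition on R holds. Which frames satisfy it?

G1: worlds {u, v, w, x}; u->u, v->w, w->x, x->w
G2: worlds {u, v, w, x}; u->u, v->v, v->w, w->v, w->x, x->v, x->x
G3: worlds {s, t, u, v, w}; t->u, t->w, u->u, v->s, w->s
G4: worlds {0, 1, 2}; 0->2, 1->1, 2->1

G2

The schema corresponds to a generalized confluence (Geach) condition: \forall x \forall z (x R^2 z \to \exists w (xRw \wedge z R^2 w)).
G1: fails — vR²x but no t with vRt and xR²t.
G2: satisfies the condition.
G3: fails — tR²s but no w* with tRw* and sR²w*.
G4: fails — 0R²1 but no w with 0Rw and 1R²w.
Valid on: G2.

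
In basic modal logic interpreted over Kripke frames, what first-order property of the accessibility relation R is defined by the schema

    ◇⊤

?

seriality: ∀x ∃y Rxy

◇⊤ holds at w iff w has a successor, so frame-validity of ◇⊤ is exactly seriality. Equivalently via □A → ◇A:
Suppose □A→◇A is valid. At any x set V(A)=W. Then □A at x, so ◇A at x, so x has a successor.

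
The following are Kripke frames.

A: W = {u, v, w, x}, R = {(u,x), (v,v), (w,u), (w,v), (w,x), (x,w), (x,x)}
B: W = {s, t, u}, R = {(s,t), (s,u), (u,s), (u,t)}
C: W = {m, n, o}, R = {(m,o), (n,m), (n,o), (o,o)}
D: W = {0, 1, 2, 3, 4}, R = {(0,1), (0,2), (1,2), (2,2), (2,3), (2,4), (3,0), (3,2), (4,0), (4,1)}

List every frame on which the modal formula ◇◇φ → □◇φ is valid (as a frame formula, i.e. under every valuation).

C

The schema corresponds to a generalized confluence (Geach) condition: ∀x ∀y ∀z ((xR²y ∧ xRz) → ∃w (y = w ∧ zRw)).
A: fails — wR²v, wRu but no t with v=t and uRt.
B: fails — sR²s, sRt but no w with s=w and tRw.
C: holds.
D: fails — 0R²3, 0R1 but no w with 3=w and 1Rw.
Valid on: C.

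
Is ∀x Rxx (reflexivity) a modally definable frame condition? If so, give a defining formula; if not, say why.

This is a Sahlqvist condition; the T axiom □r → r defines it.
Suppose □r→r is valid. At any x set V(r)={w : Rxw}. Then □r holds at x, so r holds at x, i.e. Rxx.

Yes, by □r → r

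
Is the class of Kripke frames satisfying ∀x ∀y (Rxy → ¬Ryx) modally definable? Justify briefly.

Any modally definable frame class is closed under surjective bounded morphisms.
The 5-cycle (worlds w0,w1,w2,w3,w4 with w0→w1→w2→w3→w4→w0) is asymmetric. Mapping every world to a single reflexive point • is a surjective bounded morphism, and the reflexive point is not asymmetric (R•• but asymmetry requires ¬R••).
Hence asymmetry is not modally definable.

No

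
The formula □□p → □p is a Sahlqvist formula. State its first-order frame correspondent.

This is the C4 axiom.
It corresponds to density: ∀x ∀y (Rxy → ∃z (Rxz ∧ Rzy)).

density: ∀x ∀y (Rxy → ∃z (Rxz ∧ Rzy))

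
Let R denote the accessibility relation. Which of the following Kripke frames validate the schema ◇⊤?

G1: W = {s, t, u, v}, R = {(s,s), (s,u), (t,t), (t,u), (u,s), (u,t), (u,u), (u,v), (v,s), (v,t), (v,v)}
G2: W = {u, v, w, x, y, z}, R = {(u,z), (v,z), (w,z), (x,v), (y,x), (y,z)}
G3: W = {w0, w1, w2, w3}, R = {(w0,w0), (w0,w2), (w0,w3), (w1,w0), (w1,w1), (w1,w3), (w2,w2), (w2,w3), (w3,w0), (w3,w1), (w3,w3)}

G1, G3

The schema corresponds to seriality: ∀x ∃y Rxy.
G1: satisfies the condition.
G2: fails — world z has no successor.
G3: satisfies the condition.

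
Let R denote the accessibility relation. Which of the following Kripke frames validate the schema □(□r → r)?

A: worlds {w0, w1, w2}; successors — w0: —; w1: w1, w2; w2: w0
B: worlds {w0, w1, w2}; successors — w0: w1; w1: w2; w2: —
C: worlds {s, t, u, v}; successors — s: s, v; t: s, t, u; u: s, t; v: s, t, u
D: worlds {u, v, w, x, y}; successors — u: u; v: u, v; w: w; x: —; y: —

D

Frame correspondent (Sahlqvist): ∀x ∀y (Rxy → Ryy) — i.e. shift-reflexivity.
A: fails — Rw1w2 but not Rw2w2.
B: fails — Rw1w2 but not Rw2w2.
C: fails — Rvu but not Ruu.
D: condition met.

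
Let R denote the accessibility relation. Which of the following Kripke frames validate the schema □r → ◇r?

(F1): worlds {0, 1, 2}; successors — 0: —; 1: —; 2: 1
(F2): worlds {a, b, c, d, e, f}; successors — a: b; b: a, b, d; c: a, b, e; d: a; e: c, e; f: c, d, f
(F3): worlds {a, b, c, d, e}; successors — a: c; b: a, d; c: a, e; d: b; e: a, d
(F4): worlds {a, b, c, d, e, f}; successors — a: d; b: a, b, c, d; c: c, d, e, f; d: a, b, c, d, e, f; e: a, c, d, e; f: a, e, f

(F2), (F3), (F4)

The schema corresponds to seriality: ∀x ∃y Rxy.
(F1): fails — world 0 has no successor.
(F2): satisfies the condition.
(F3): satisfies the condition.
(F4): satisfies the condition.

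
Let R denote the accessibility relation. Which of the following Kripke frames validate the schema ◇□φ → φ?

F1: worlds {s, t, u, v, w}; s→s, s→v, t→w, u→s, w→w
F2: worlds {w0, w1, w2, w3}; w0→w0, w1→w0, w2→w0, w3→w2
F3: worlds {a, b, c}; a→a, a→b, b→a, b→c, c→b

F3

This is the axiom for symmetry; its first-order frame correspondent is ∀x ∀y (Rxy → Ryx).
F1: fails — Rus but not Rsu.
F2: fails — Rw3w2 but not Rw2w3.
F3: condition met.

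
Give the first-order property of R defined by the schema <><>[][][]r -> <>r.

This is a Sahlqvist (Geach-type) schema ◇^2□^3r → □^0◇^1r.
First-order correspondent: forall x forall y (x R^2 y -> exists w (y R^3 w & xRw)).

forall x forall y (x R^2 y -> exists w (y R^3 w & xRw))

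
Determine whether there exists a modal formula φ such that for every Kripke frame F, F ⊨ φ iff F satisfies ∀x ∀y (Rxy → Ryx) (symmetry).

Yes, by r → □◇r

Yes: it is symmetry, defined by the B schema r → □◇r.
Suppose r→□◇r is valid. Take Rxy and set V(r)={x}. Then r at x, so □◇r at x, so ◇r at y, so some z with Ryz has r; z=x, i.e. Ryx.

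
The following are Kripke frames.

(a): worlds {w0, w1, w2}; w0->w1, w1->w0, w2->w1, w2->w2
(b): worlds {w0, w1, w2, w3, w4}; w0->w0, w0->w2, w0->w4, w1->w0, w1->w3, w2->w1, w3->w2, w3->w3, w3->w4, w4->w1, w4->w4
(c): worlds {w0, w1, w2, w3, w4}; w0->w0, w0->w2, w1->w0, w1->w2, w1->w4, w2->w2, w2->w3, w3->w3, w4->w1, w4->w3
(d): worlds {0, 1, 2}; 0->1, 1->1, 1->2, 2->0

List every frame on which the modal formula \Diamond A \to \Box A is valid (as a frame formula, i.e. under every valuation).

Frame correspondent (Sahlqvist): \forall x \forall y \forall z (Rxy \wedge Rxz \to y = z) — i.e. partial functionality.
(a): fails — w2 sees both w1 and w2.
(b): fails — w0 sees both w0 and w2.
(c): fails — w0 sees both w0 and w2.
(d): fails — 1 sees both 1 and 2.
Valid on no frame.

none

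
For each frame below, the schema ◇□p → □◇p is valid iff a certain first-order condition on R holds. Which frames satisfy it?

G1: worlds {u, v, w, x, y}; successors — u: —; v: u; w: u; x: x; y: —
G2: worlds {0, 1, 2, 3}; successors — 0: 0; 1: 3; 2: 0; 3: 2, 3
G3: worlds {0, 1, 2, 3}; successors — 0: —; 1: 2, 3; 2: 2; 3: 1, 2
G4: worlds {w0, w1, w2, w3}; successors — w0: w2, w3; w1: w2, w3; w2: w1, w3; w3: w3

Frame correspondent (Sahlqvist): ∀x ∀y ∀z (Rxy ∧ Rxz → ∃w (Ryw ∧ Rzw)) — i.e. convergence.
G1: fails — Rvu and Rvu but u and u have no common successor.
G2: fails — R32 and R33 but 2 and 3 have no common successor.
G3: ✓.
G4: ✓.

G3, G4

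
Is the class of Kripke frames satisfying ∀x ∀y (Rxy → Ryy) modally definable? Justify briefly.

Yes, by □(□p → p)

Yes: it is shift-reflexivity, defined by the T□ schema □(□p → p).
Suppose □(□p→p) is valid. Take Rxy and set V(p)={w : Ryw}. Then at y, □p holds; since □(□p→p) at x, □p→p at y, so p at y, i.e. Ryy.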